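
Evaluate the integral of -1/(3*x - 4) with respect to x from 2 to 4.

-2*log(2)/3

An antiderivative is F(x) = -log(3*x - 4)/3.
Then F(4) - F(2) = (-log(2)) - (-log(2)/3) = -2*log(2)/3.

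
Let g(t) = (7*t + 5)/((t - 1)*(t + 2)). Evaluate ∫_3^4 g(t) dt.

Factor the denominator: t**2 + t - 2 = (t + 2)(t - 1).
Partial fractions: (7*t + 5)/((t - 1)*(t + 2)) = 3/(t + 2) + 4/(t - 1).
An antiderivative is F(t) = 4*log(t - 1) + 3*log(t + 2).
Then F(4) - F(3) = (3*log(2) + 7*log(3)) - (4*log(2) + 3*log(5)) = -3*log(5) - log(2) + 7*log(3).

-3*log(5) - log(2) + 7*log(3)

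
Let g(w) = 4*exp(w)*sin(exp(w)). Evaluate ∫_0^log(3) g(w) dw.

Let u = exp(w), so du = exp(w) dw. When w = 0, u = 1; when w = log(3), u = 3.
The integral becomes 4·∫ sin(u) du from 1 to 3, with antiderivative -4*cos(u).
Back in w: F(w) = -4*cos(exp(w)).
Then F(log(3)) - F(0) = (-4*cos(3)) - (-4*cos(1)) = 4*cos(1) - 4*cos(3).

4*cos(1) - 4*cos(3)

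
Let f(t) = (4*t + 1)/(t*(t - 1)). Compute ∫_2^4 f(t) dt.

Factor the denominator: t**2 - t = t(t - 1).
Partial fractions: (4*t + 1)/(t*(t - 1)) = -1/t + 5/(t - 1).
An antiderivative is F(t) = -log(t) + 5*log(t - 1).
Then F(4) - F(2) = (-2*log(2) + 5*log(3)) - (-log(2)) = -log(2) + 5*log(3).

-log(2) + 5*log(3)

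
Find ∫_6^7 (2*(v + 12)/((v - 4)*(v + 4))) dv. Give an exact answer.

Factor the denominator: v**2 - 16 = (v + 4)(v - 4).
Partial fractions: 2*(v + 12)/((v - 4)*(v + 4)) = -2/(v + 4) + 4/(v - 4).
An antiderivative is F(v) = 4*log(v - 4) - 2*log(v + 4).
Then F(7) - F(6) = (-2*log(11) + 4*log(3)) - (log(4/25)) = -2*log(11) - 2*log(2) + 2*log(5) + 4*log(3).

-2*log(11) - 2*log(2) + 2*log(5) + 4*log(3)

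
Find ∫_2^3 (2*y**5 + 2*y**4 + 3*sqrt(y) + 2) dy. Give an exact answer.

By the power rule, an antiderivative is F(y) = y**6/3 + 2*y**5/5 + 2*y**(3/2) + 2*y.
Then F(3) - F(2) = (6*sqrt(3) + 1731/5) - (4*sqrt(2) + 572/15) = -4*sqrt(2) + 6*sqrt(3) + 4621/15.

-4*sqrt(2) + 6*sqrt(3) + 4621/15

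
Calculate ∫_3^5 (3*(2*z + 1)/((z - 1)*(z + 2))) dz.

Factor the denominator: z**2 + z - 2 = (z + 2)(z - 1).
Partial fractions: 3*(2*z + 1)/((z - 1)*(z + 2)) = 3/(z + 2) + 3/(z - 1).
An antiderivative is F(z) = 3*log(z - 1) + 3*log(z + 2).
Then F(5) - F(3) = (6*log(2) + 3*log(7)) - (3*log(2) + 3*log(5)) = -3*log(5) + 3*log(2) + 3*log(7).

-3*log(5) + 3*log(2) + 3*log(7)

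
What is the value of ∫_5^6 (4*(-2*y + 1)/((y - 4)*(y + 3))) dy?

Factor the denominator: y**2 - y - 12 = (y + 3)(y - 4).
Partial fractions: 4*(-2*y + 1)/((y - 4)*(y + 3)) = -4/(y + 3) - 4/(y - 4).
An antiderivative is F(y) = -4*log(y - 4) - 4*log(y + 3).
Then F(6) - F(5) = (-8*log(3) - 4*log(2)) - (-12*log(2)) = -8*log(3) + 8*log(2).

-8*log(3) + 8*log(2)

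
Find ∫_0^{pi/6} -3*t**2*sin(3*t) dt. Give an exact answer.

2/9 - pi/9

Integrate by parts twice (u = t^2, dv = -3*sin(3*t) dt).
An antiderivative is F(t) = t**2*cos(3*t) - 2*t*sin(3*t)/3 - 2*cos(3*t)/9.
Then F(pi/6) - F(0) = (-pi/9) - (-2/9) = 2/9 - pi/9.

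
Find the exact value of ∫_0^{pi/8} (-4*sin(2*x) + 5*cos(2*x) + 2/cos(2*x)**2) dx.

-1 + 9*sqrt(2)/4

An antiderivative is F(x) = 5*sin(2*x)/2 + 2*cos(2*x) + tan(2*x).
Then F(pi/8) - F(0) = (1 + 9*sqrt(2)/4) - (2) = -1 + 9*sqrt(2)/4.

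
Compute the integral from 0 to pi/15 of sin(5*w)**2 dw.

Use the identity sin^2(5*w) = (1 - cos(10*w))/2.
An antiderivative is F(w) = w/2 - sin(10*w)/20.
Then F(pi/15) - F(0) = (-sqrt(3)/40 + pi/30) - (0) = -sqrt(3)/40 + pi/30.

-sqrt(3)/40 + pi/30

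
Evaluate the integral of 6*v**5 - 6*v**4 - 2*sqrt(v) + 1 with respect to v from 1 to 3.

6614/15 - 4*sqrt(3)

By the power rule, an antiderivative is F(v) = v**6 - 6*v**5/5 - 4*v**(3/2)/3 + v.
Then F(3) - F(1) = (2202/5 - 4*sqrt(3)) - (-8/15) = 6614/15 - 4*sqrt(3).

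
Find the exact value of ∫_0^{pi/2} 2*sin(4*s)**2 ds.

pi/2

Use the identity sin^2(4*s) = (1 - cos(8*s))/2.
An antiderivative is F(s) = s - sin(8*s)/8.
Then F(pi/2) - F(0) = (pi/2) - (0) = pi/2.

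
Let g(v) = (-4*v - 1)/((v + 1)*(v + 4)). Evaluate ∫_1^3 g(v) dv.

-5*log(7) + log(2) + 5*log(5)

Factor the denominator: v**2 + 5*v + 4 = (v + 4)(v + 1).
Partial fractions: (-4*v - 1)/((v + 1)*(v + 4)) = -5/(v + 4) + 1/(v + 1).
An antiderivative is F(v) = log(v + 1) - 5*log(v + 4).
Then F(3) - F(1) = (-5*log(7) + 2*log(2)) - (-5*log(5) + log(2)) = -5*log(7) + log(2) + 5*log(5).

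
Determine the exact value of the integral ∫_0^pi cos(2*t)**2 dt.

Use the identity cos^2(2*t) = (1 + cos(4*t))/2.
An antiderivative is F(t) = t/2 + sin(4*t)/8.
Then F(pi) - F(0) = (pi/2) - (0) = pi/2.

pi/2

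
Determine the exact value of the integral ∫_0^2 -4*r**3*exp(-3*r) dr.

Integrate by parts 3 times (u = r^3, dv = -4*exp(-3*r) dr).
An antiderivative is F(r) = (36*r**3 + 36*r**2 + 24*r + 8)*exp(-3*r)/27.
Then F(2) - F(0) = (488*exp(-6)/27) - (8/27) = -8/27 + 488*exp(-6)/27.

-8/27 + 488*exp(-6)/27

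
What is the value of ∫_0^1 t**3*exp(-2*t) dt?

Integrate by parts 3 times (u = t^3, dv = exp(-2*t) dt).
An antiderivative is F(t) = (-4*t**3 - 6*t**2 - 6*t - 3)*exp(-2*t)/8.
Then F(1) - F(0) = (-19*exp(-2)/8) - (-3/8) = 3/8 - 19*exp(-2)/8.

3/8 - 19*exp(-2)/8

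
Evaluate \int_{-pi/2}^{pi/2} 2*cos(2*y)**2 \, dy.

Use the identity cos^2(2*y) = (1 + cos(4*y))/2.
An antiderivative is F(y) = y + sin(4*y)/4.
Then F(pi/2) - F(-pi/2) = (pi/2) - (-pi/2) = pi.

pi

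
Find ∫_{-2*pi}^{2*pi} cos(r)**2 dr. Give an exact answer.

Use the identity cos^2(r) = (1 + cos(2*r))/2.
An antiderivative is F(r) = r/2 + sin(2*r)/4.
Then F(2*pi) - F(-2*pi) = (pi) - (-pi) = 2*pi.

2*pi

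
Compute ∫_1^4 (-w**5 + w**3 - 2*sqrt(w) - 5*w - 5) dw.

-8167/12

By the power rule, an antiderivative is F(w) = -w**6/6 + w**4/4 - 4*w**(3/2)/3 - 5*w**2/2 - 5*w.
Then F(4) - F(1) = (-2068/3) - (-35/4) = -8167/12.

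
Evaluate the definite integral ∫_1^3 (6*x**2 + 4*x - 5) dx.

By the power rule, an antiderivative is F(x) = 2*x**3 + 2*x**2 - 5*x.
Then F(3) - F(1) = (57) - (-1) = 58.

58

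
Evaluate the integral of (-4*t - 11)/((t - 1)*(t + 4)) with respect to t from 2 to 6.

-4*log(5) + log(3)

Factor the denominator: t**2 + 3*t - 4 = (t + 4)(t - 1).
Partial fractions: (-4*t - 11)/((t - 1)*(t + 4)) = -1/(t + 4) - 3/(t - 1).
An antiderivative is F(t) = -3*log(t - 1) - log(t + 4).
Then F(6) - F(2) = (-4*log(5) - log(2)) - (-log(6)) = -4*log(5) + log(3).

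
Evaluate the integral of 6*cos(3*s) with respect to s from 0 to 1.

2*sin(3)

Let u = 3*s, so du = 3 ds. When s = 0, u = 0; when s = 1, u = 3.
The integral becomes 2·∫ cos(u) du from 0 to 3, with antiderivative 2*sin(u).
Back in s: F(s) = 2*sin(3*s).
Then F(1) - F(0) = (2*sin(3)) - (0) = 2*sin(3).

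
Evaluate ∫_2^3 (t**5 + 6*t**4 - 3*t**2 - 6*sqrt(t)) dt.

By the power rule, an antiderivative is F(t) = t**6/6 + 6*t**5/5 - 4*t**(3/2) - t**3.
Then F(3) - F(2) = (3861/10 - 12*sqrt(3)) - (616/15 - 8*sqrt(2)) = -12*sqrt(3) + 8*sqrt(2) + 10351/30.

-12*sqrt(3) + 8*sqrt(2) + 10351/30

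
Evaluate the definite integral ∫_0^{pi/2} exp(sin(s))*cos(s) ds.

-1 + E

Let u = sin(s), so du = cos(s) ds. When s = 0, u = 0; when s = pi/2, u = 1.
The integral becomes ∫ exp(u) du from 0 to 1, with antiderivative exp(u).
Back in s: F(s) = exp(sin(s)).
Then F(pi/2) - F(0) = (E) - (1) = -1 + E.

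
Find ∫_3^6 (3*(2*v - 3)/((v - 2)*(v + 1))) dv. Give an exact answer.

Factor the denominator: v**2 - v - 2 = (v + 1)(v - 2).
Partial fractions: 3*(2*v - 3)/((v - 2)*(v + 1)) = 5/(v + 1) + 1/(v - 2).
An antiderivative is F(v) = log(v - 2) + 5*log(v + 1).
Then F(6) - F(3) = (2*log(2) + 5*log(7)) - (10*log(2)) = -8*log(2) + 5*log(7).

-8*log(2) + 5*log(7)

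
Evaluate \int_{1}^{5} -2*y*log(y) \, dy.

12 - 25*log(5)

Integrate by parts once (u = ln y, dv = -2*y dy).
An antiderivative is F(y) = -y**2*(2*log(y) - 1)/2.
Then F(5) - F(1) = (25/2 - 25*log(5)) - (1/2) = 12 - 25*log(5).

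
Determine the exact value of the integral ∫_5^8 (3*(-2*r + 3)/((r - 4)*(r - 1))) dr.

Factor the denominator: r**2 - 5*r + 4 = (r - 1)(r - 4).
Partial fractions: 3*(-2*r + 3)/((r - 4)*(r - 1)) = -1/(r - 1) - 5/(r - 4).
An antiderivative is F(r) = -5*log(r - 4) - log(r - 1).
Then F(8) - F(5) = (-10*log(2) - log(7)) - (-log(4)) = -8*log(2) - log(7).

-8*log(2) - log(7)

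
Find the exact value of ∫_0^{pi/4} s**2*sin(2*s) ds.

Integrate by parts twice (u = s^2, dv = sin(2*s) ds).
An antiderivative is F(s) = -s**2*cos(2*s)/2 + s*sin(2*s)/2 + cos(2*s)/4.
Then F(pi/4) - F(0) = (pi/8) - (1/4) = -1/4 + pi/8.

-1/4 + pi/8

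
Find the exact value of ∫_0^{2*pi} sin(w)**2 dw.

pi

Use the identity sin^2(w) = (1 - cos(2*w))/2.
An antiderivative is F(w) = w/2 - sin(2*w)/4.
Then F(2*pi) - F(0) = (pi) - (0) = pi.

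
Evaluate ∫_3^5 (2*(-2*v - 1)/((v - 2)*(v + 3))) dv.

Factor the denominator: v**2 + v - 6 = (v + 3)(v - 2).
Partial fractions: 2*(-2*v - 1)/((v - 2)*(v + 3)) = -2/(v + 3) - 2/(v - 2).
An antiderivative is F(v) = -2*log(v - 2) - 2*log(v + 3).
Then F(5) - F(3) = (-6*log(2) - 2*log(3)) - (-log(36)) = -log(16).

-log(16)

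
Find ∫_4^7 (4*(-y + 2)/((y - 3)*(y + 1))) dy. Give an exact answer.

Factor the denominator: y**2 - 2*y - 3 = (y + 1)(y - 3).
Partial fractions: 4*(-y + 2)/((y - 3)*(y + 1)) = -3/(y + 1) - 1/(y - 3).
An antiderivative is F(y) = -log(y - 3) - 3*log(y + 1).
Then F(7) - F(4) = (-11*log(2)) - (-3*log(5)) = -11*log(2) + 3*log(5).

-11*log(2) + 3*log(5)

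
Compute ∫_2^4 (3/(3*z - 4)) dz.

An antiderivative is F(z) = log(3*z - 4).
Then F(4) - F(2) = (log(8)) - (log(2)) = log(4).

log(4)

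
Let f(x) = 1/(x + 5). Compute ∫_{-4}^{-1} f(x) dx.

An antiderivative is F(x) = log(x + 5).
Then F(-1) - F(-4) = (log(4)) - (0) = log(4).

log(4)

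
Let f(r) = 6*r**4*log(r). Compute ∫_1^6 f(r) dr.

Integrate by parts once (u = ln r, dv = 6*r**4 dr).
An antiderivative is F(r) = 6*r**5*(5*log(r) - 1)/25.
Then F(6) - F(1) = (-46656/25 + 46656*log(6)/5) - (-6/25) = -1866 + 46656*log(6)/5.

-1866 + 46656*log(6)/5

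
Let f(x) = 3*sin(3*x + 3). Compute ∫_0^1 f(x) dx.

cos(3) - cos(6)

Let u = 3*x + 3, so du = 3 dx. When x = 0, u = 3; when x = 1, u = 6.
The integral becomes ∫ sin(u) du from 3 to 6, with antiderivative -cos(u).
Back in x: F(x) = -cos(3*x + 3).
Then F(1) - F(0) = (-cos(6)) - (-cos(3)) = cos(3) - cos(6).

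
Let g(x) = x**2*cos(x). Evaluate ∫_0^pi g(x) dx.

-2*pi

Integrate by parts twice (u = x^2, dv = cos(x) dx).
An antiderivative is F(x) = x**2*sin(x) + 2*x*cos(x) - 2*sin(x).
Then F(pi) - F(0) = (-2*pi) - (0) = -2*pi.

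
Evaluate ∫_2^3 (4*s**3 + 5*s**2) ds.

290/3

By the power rule, an antiderivative is F(s) = s**4 + 5*s**3/3.
Then F(3) - F(2) = (126) - (88/3) = 290/3.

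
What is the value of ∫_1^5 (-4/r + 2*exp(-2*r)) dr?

An antiderivative is F(r) = -4*log(r) - exp(-2*r).
Then F(5) - F(1) = (-4*log(5) - exp(-10)) - (-exp(-2)) = -4*log(5) - exp(-10) + exp(-2).

-4*log(5) - exp(-10) + exp(-2)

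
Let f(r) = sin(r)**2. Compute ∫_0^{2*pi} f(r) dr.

pi

Use the identity sin^2(r) = (1 - cos(2*r))/2.
An antiderivative is F(r) = r/2 - sin(2*r)/4.
Then F(2*pi) - F(0) = (pi) - (0) = pi.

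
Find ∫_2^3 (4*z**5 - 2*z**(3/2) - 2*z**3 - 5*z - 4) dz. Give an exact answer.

-36*sqrt(3)/5 + 16*sqrt(2)/5 + 1183/3

By the power rule, an antiderivative is F(z) = 2*z**6/3 - 4*z**(5/2)/5 - z**4/2 - 5*z**2/2 - 4*z.
Then F(3) - F(2) = (411 - 36*sqrt(3)/5) - (50/3 - 16*sqrt(2)/5) = -36*sqrt(3)/5 + 16*sqrt(2)/5 + 1183/3.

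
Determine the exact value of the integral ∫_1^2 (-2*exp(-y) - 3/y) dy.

An antiderivative is F(y) = -3*log(y) + 2*exp(-y).
Then F(2) - F(1) = (-3*log(2) + 2*exp(-2)) - (2*exp(-1)) = -3*log(2) - 2*exp(-1) + 2*exp(-2).

-3*log(2) - 2*exp(-1) + 2*exp(-2)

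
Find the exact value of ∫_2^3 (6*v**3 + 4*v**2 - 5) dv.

By the power rule, an antiderivative is F(v) = 3*v**4/2 + 4*v**3/3 - 5*v.
Then F(3) - F(2) = (285/2) - (74/3) = 707/6.

707/6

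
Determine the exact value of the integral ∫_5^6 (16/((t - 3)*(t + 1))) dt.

-4*log(7) + 8*log(3)

Factor the denominator: t**2 - 2*t - 3 = (t + 1)(t - 3).
Partial fractions: 16/((t - 3)*(t + 1)) = -4/(t + 1) + 4/(t - 3).
An antiderivative is F(t) = 4*log(t - 3) - 4*log(t + 1).
Then F(6) - F(5) = (-4*log(7) + 4*log(3)) - (-log(81)) = -4*log(7) + 8*log(3).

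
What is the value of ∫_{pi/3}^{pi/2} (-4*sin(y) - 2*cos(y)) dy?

-4 + sqrt(3)

An antiderivative is F(y) = -2*sin(y) + 4*cos(y).
Then F(pi/2) - F(pi/3) = (-2) - (2 - sqrt(3)) = -4 + sqrt(3).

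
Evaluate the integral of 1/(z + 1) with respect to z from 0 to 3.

An antiderivative is F(z) = log(z + 1).
Then F(3) - F(0) = (log(4)) - (0) = log(4).

log(4)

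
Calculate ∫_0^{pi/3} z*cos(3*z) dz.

Integrate by parts once (u = z, dv = cos(3*z) dz).
An antiderivative is F(z) = z*sin(3*z)/3 + cos(3*z)/9.
Then F(pi/3) - F(0) = (-1/9) - (1/9) = -2/9.

-2/9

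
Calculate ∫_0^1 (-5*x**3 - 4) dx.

By the power rule, an antiderivative is F(x) = -5*x**4/4 - 4*x.
Then F(1) - F(0) = (-21/4) - (0) = -21/4.

-21/4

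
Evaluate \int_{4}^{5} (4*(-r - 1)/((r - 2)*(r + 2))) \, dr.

Factor the denominator: r**2 - 4 = (r + 2)(r - 2).
Partial fractions: 4*(-r - 1)/((r - 2)*(r + 2)) = -1/(r + 2) - 3/(r - 2).
An antiderivative is F(r) = -3*log(r - 2) - log(r + 2).
Then F(5) - F(4) = (-3*log(3) - log(7)) - (-log(48)) = log(16/63).

log(16/63)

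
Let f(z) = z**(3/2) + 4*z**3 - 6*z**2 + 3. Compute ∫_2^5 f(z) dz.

By the power rule, an antiderivative is F(z) = 2*z**(5/2)/5 + z**4 - 2*z**3 + 3*z.
Then F(5) - F(2) = (10*sqrt(5) + 390) - (8*sqrt(2)/5 + 6) = -8*sqrt(2)/5 + 10*sqrt(5) + 384.

-8*sqrt(2)/5 + 10*sqrt(5) + 384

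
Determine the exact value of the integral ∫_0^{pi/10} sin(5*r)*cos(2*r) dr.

5/21 - sqrt(10 - 2*sqrt(5))/42

Use the identity sin(5*r)cos(2*r) = [sin(7*r) + sin(3*r)]/2.
An antiderivative is F(r) = -cos(3*r)/6 - cos(7*r)/14.
Then F(pi/10) - F(0) = (-sqrt(10 - 2*sqrt(5))/42) - (-5/21) = 5/21 - sqrt(10 - 2*sqrt(5))/42.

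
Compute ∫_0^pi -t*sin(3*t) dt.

-pi/3

Integrate by parts once (u = t, dv = -sin(3*t) dt).
An antiderivative is F(t) = t*cos(3*t)/3 - sin(3*t)/9.
Then F(pi) - F(0) = (-pi/3) - (0) = -pi/3.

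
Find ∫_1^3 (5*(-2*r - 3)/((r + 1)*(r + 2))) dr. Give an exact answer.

Factor the denominator: r**2 + 3*r + 2 = (r + 2)(r + 1).
Partial fractions: 5*(-2*r - 3)/((r + 1)*(r + 2)) = -5/(r + 2) - 5/(r + 1).
An antiderivative is F(r) = -5*log(r + 1) - 5*log(r + 2).
Then F(3) - F(1) = (-5*log(5) - 10*log(2)) - (-5*log(3) - 5*log(2)) = -5*log(5) - 5*log(2) + 5*log(3).

-5*log(5) - 5*log(2) + 5*log(3)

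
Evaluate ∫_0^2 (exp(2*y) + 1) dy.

An antiderivative is F(y) = exp(2*y)/2 + y.
Then F(2) - F(0) = (2 + exp(4)/2) - (1/2) = 3/2 + exp(4)/2.

3/2 + exp(4)/2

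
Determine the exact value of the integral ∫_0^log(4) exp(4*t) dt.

255/4

Let u = exp(t), so du = exp(t) dt. When t = 0, u = 1; when t = log(4), u = 4.
The integral becomes ∫ u**3 du from 1 to 4, with antiderivative u**4/4.
Back in t: F(t) = exp(4*t)/4.
Then F(log(4)) - F(0) = (64) - (1/4) = 255/4.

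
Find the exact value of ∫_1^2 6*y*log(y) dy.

Integrate by parts once (u = ln y, dv = 6*y dy).
An antiderivative is F(y) = 3*y**2*(2*log(y) - 1)/2.
Then F(2) - F(1) = (-6 + 12*log(2)) - (-3/2) = -9/2 + 12*log(2).

-9/2 + 12*log(2)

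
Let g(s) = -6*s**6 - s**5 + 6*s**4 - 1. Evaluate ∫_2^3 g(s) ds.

-340933/210

By the power rule, an antiderivative is F(s) = -6*s**7/7 - s**6/6 + 6*s**5/5 - s.
Then F(3) - F(2) = (-119523/70) - (-8818/105) = -340933/210.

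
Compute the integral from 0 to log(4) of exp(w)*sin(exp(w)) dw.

cos(1) - cos(4)

Let u = exp(w), so du = exp(w) dw. When w = 0, u = 1; when w = log(4), u = 4.
The integral becomes ∫ sin(u) du from 1 to 4, with antiderivative -cos(u).
Back in w: F(w) = -cos(exp(w)).
Then F(log(4)) - F(0) = (-cos(4)) - (-cos(1)) = cos(1) - cos(4).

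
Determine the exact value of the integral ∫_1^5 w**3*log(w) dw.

Integrate by parts once (u = ln w, dv = w**3 dw).
An antiderivative is F(w) = w**4*(4*log(w) - 1)/16.
Then F(5) - F(1) = (-625/16 + 625*log(5)/4) - (-1/16) = -39 + 625*log(5)/4.

-39 + 625*log(5)/4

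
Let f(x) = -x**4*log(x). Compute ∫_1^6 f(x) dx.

311 - 7776*log(6)/5

Integrate by parts once (u = ln x, dv = -x**4 dx).
An antiderivative is F(x) = -x**5*(5*log(x) - 1)/25.
Then F(6) - F(1) = (7776/25 - 7776*log(6)/5) - (1/25) = 311 - 7776*log(6)/5.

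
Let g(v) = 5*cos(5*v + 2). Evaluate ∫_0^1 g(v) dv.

-sin(2) + sin(7)

Let u = 5*v + 2, so du = 5 dv. When v = 0, u = 2; when v = 1, u = 7.
The integral becomes ∫ cos(u) du from 2 to 7, with antiderivative sin(u).
Back in v: F(v) = sin(5*v + 2).
Then F(1) - F(0) = (sin(7)) - (sin(2)) = -sin(2) + sin(7).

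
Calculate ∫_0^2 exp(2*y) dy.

An antiderivative is F(y) = exp(2*y)/2.
Then F(2) - F(0) = (exp(4)/2) - (1/2) = -1/2 + exp(4)/2.

-1/2 + exp(4)/2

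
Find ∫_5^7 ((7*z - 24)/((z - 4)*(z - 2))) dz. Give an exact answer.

Factor the denominator: z**2 - 6*z + 8 = (z - 2)(z - 4).
Partial fractions: (7*z - 24)/((z - 4)*(z - 2)) = 5/(z - 2) + 2/(z - 4).
An antiderivative is F(z) = 2*log(z - 4) + 5*log(z - 2).
Then F(7) - F(5) = (2*log(3) + 5*log(5)) - (5*log(3)) = -3*log(3) + 5*log(5).

-3*log(3) + 5*log(5)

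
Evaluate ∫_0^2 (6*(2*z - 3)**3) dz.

-60

Let u = 2*z - 3, so du = 2 dz. When z = 0, u = -3; when z = 2, u = 1.
The integral becomes 3·∫ u**3 du from -3 to 1, with antiderivative 3*u**4/4.
Back in z: F(z) = 3*(2*z - 3)**4/4.
Then F(2) - F(0) = (3/4) - (243/4) = -60.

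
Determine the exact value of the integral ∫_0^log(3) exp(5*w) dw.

Let u = exp(w), so du = exp(w) dw. When w = 0, u = 1; when w = log(3), u = 3.
The integral becomes ∫ u**4 du from 1 to 3, with antiderivative u**5/5.
Back in w: F(w) = exp(5*w)/5.
Then F(log(3)) - F(0) = (243/5) - (1/5) = 242/5.

242/5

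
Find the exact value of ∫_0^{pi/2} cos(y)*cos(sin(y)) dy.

Let u = sin(y), so du = cos(y) dy. When y = 0, u = 0; when y = pi/2, u = 1.
The integral becomes ∫ cos(u) du from 0 to 1, with antiderivative sin(u).
Back in y: F(y) = sin(sin(y)).
Then F(pi/2) - F(0) = (sin(1)) - (0) = sin(1).

sin(1)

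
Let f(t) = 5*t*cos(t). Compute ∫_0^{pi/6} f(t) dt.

-5 + 5*pi/12 + 5*sqrt(3)/2

Integrate by parts once (u = t, dv = 5*cos(t) dt).
An antiderivative is F(t) = 5*t*sin(t) + 5*cos(t).
Then F(pi/6) - F(0) = (5*pi/12 + 5*sqrt(3)/2) - (5) = -5 + 5*pi/12 + 5*sqrt(3)/2.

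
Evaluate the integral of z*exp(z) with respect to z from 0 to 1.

1

Integrate by parts once (u = z, dv = exp(z) dz).
An antiderivative is F(z) = (z - 1)*exp(z).
Then F(1) - F(0) = (0) - (-1) = 1.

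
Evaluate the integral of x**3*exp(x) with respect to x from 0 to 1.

Integrate by parts 3 times (u = x^3, dv = exp(x) dx).
An antiderivative is F(x) = (x**3 - 3*x**2 + 6*x - 6)*exp(x).
Then F(1) - F(0) = (-2*E) - (-6) = 6 - 2*E.

6 - 2*E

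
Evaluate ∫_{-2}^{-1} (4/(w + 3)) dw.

An antiderivative is F(w) = 4*log(w + 3).
Then F(-1) - F(-2) = (log(16)) - (0) = log(16).

log(16)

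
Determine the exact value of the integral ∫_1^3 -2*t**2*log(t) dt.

52/9 - 18*log(3)

Integrate by parts once (u = ln t, dv = -2*t**2 dt).
An antiderivative is F(t) = -2*t**3*(3*log(t) - 1)/9.
Then F(3) - F(1) = (6 - 18*log(3)) - (2/9) = 52/9 - 18*log(3).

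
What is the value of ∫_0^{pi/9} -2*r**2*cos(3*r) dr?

-2*pi/81 - sqrt(3)*pi**2/243 + 2*sqrt(3)/27

Integrate by parts twice (u = r^2, dv = -2*cos(3*r) dr).
An antiderivative is F(r) = -2*r**2*sin(3*r)/3 - 4*r*cos(3*r)/9 + 4*sin(3*r)/27.
Then F(pi/9) - F(0) = (-2*pi/81 - sqrt(3)*pi**2/243 + 2*sqrt(3)/27) - (0) = -2*pi/81 - sqrt(3)*pi**2/243 + 2*sqrt(3)/27.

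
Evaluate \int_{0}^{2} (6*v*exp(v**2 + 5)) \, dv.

-3*(1 - exp(4))*exp(5)

Let u = v**2 + 5, so du = 2*v dv. When v = 0, u = 5; when v = 2, u = 9.
The integral becomes 3·∫ exp(u) du from 5 to 9, with antiderivative 3*exp(u).
Back in v: F(v) = 3*exp(v**2 + 5).
Then F(2) - F(0) = (3*exp(9)) - (3*exp(5)) = -3*(1 - exp(4))*exp(5).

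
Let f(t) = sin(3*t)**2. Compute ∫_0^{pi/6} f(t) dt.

pi/12

Use the identity sin^2(3*t) = (1 - cos(6*t))/2.
An antiderivative is F(t) = t/2 - sin(6*t)/12.
Then F(pi/6) - F(0) = (pi/12) - (0) = pi/12.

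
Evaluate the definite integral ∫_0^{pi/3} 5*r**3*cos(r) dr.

-5*sqrt(3)*pi + 5*sqrt(3)*pi**3/54 + 5*pi**2/6 + 15

Integrate by parts 3 times (u = r^3, dv = 5*cos(r) dr).
An antiderivative is F(r) = 5*r**3*sin(r) + 15*r**2*cos(r) - 30*r*sin(r) - 30*cos(r).
Then F(pi/3) - F(0) = (-5*sqrt(3)*pi - 15 + 5*sqrt(3)*pi**3/54 + 5*pi**2/6) - (-30) = -5*sqrt(3)*pi + 5*sqrt(3)*pi**3/54 + 5*pi**2/6 + 15.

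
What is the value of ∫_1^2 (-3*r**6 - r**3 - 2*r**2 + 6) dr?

-4775/84

By the power rule, an antiderivative is F(r) = -3*r**7/7 - r**4/4 - 2*r**3/3 + 6*r.
Then F(2) - F(1) = (-1096/21) - (391/84) = -4775/84.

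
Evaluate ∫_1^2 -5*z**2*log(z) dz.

Integrate by parts once (u = ln z, dv = -5*z**2 dz).
An antiderivative is F(z) = -5*z**3*(3*log(z) - 1)/9.
Then F(2) - F(1) = (40/9 - 40*log(2)/3) - (5/9) = 35/9 - 40*log(2)/3.

35/9 - 40*log(2)/3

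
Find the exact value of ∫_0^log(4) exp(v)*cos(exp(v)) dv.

Let u = exp(v), so du = exp(v) dv. When v = 0, u = 1; when v = log(4), u = 4.
The integral becomes ∫ cos(u) du from 1 to 4, with antiderivative sin(u).
Back in v: F(v) = sin(exp(v)).
Then F(log(4)) - F(0) = (sin(4)) - (sin(1)) = -sin(1) + sin(4).

-sin(1) + sin(4)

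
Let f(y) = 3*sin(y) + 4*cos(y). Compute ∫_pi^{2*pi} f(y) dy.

-6

An antiderivative is F(y) = 4*sin(y) - 3*cos(y).
Then F(2*pi) - F(pi) = (-3) - (3) = -6.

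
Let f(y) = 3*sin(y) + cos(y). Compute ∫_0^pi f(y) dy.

An antiderivative is F(y) = sin(y) - 3*cos(y).
Then F(pi) - F(0) = (3) - (-3) = 6.

6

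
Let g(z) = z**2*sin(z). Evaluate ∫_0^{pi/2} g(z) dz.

Integrate by parts twice (u = z^2, dv = sin(z) dz).
An antiderivative is F(z) = -z**2*cos(z) + 2*z*sin(z) + 2*cos(z).
Then F(pi/2) - F(0) = (pi) - (2) = -2 + pi.

-2 + pi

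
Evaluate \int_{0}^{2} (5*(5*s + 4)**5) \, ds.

Let u = 5*s + 4, so du = 5 ds. When s = 0, u = 4; when s = 2, u = 14.
The integral becomes ∫ u**5 du from 4 to 14, with antiderivative u**6/6.
Back in s: F(s) = (5*s + 4)**6/6.
Then F(2) - F(0) = (3764768/3) - (2048/3) = 1254240.

1254240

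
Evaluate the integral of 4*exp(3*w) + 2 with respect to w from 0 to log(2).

log(4) + 28/3

An antiderivative is F(w) = 4*exp(3*w)/3 + 2*w.
Then F(log(2)) - F(0) = (log(4) + 32/3) - (4/3) = log(4) + 28/3.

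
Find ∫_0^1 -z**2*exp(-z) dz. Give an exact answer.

Integrate by parts twice (u = z^2, dv = -exp(-z) dz).
An antiderivative is F(z) = (z**2 + 2*z + 2)*exp(-z).
Then F(1) - F(0) = (5*exp(-1)) - (2) = -2 + 5*exp(-1).

-2 + 5*exp(-1)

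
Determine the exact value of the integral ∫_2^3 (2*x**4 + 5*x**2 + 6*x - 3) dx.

By the power rule, an antiderivative is F(x) = 2*x**5/5 + 5*x**3/3 + 3*x**2 - 3*x.
Then F(3) - F(2) = (801/5) - (482/15) = 1921/15.

1921/15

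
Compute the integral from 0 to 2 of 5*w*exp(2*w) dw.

Integrate by parts once (u = w, dv = 5*exp(2*w) dw).
An antiderivative is F(w) = (10*w - 5)*exp(2*w)/4.
Then F(2) - F(0) = (15*exp(4)/4) - (-5/4) = 5/4 + 15*exp(4)/4.

5/4 + 15*exp(4)/4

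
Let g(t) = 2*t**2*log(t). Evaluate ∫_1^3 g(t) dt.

Integrate by parts once (u = ln t, dv = 2*t**2 dt).
An antiderivative is F(t) = 2*t**3*(3*log(t) - 1)/9.
Then F(3) - F(1) = (-6 + 18*log(3)) - (-2/9) = -52/9 + 18*log(3).

-52/9 + 18*log(3)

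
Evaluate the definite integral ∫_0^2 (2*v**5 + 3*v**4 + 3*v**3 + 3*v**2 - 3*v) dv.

818/15

By the power rule, an antiderivative is F(v) = v**6/3 + 3*v**5/5 + 3*v**4/4 + v**3 - 3*v**2/2.
Then F(2) - F(0) = (818/15) - (0) = 818/15.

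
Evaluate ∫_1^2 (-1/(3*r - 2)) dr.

An antiderivative is F(r) = -log(3*r - 2)/3.
Then F(2) - F(1) = (-2*log(2)/3) - (0) = -2*log(2)/3.

-2*log(2)/3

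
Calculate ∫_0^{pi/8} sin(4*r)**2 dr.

pi/16

Use the identity sin^2(4*r) = (1 - cos(8*r))/2.
An antiderivative is F(r) = r/2 - sin(8*r)/16.
Then F(pi/8) - F(0) = (pi/16) - (0) = pi/16.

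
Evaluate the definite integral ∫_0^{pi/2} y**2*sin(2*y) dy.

Integrate by parts twice (u = y^2, dv = sin(2*y) dy).
An antiderivative is F(y) = -y**2*cos(2*y)/2 + y*sin(2*y)/2 + cos(2*y)/4.
Then F(pi/2) - F(0) = (-1/4 + pi**2/8) - (1/4) = -1/2 + pi**2/8.

-1/2 + pi**2/8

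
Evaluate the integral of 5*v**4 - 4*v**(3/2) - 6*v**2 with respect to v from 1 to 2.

By the power rule, an antiderivative is F(v) = -8*v**(5/2)/5 + v**5 - 2*v**3.
Then F(2) - F(1) = (16 - 32*sqrt(2)/5) - (-13/5) = 93/5 - 32*sqrt(2)/5.

93/5 - 32*sqrt(2)/5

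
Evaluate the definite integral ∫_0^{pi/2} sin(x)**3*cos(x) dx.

Let u = sin(x), so du = cos(x) dx. When x = 0, u = 0; when x = pi/2, u = 1.
The integral becomes ∫ u**3 du from 0 to 1, with antiderivative u**4/4.
Back in x: F(x) = sin(x)**4/4.
Then F(pi/2) - F(0) = (1/4) - (0) = 1/4.

1/4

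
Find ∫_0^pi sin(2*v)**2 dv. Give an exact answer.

pi/2

Use the identity sin^2(2*v) = (1 - cos(4*v))/2.
An antiderivative is F(v) = v/2 - sin(4*v)/8.
Then F(pi) - F(0) = (pi/2) - (0) = pi/2.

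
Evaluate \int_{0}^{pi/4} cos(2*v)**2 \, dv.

pi/8

Use the identity cos^2(2*v) = (1 + cos(4*v))/2.
An antiderivative is F(v) = v/2 + sin(4*v)/8.
Then F(pi/4) - F(0) = (pi/8) - (0) = pi/8.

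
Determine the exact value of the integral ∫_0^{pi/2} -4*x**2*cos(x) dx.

Integrate by parts twice (u = x^2, dv = -4*cos(x) dx).
An antiderivative is F(x) = -4*x**2*sin(x) - 8*x*cos(x) + 8*sin(x).
Then F(pi/2) - F(0) = (8 - pi**2) - (0) = 8 - pi**2.

8 - pi**2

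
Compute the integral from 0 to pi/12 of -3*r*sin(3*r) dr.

sqrt(2)*(-4 + pi)/24

Integrate by parts once (u = r, dv = -3*sin(3*r) dr).
An antiderivative is F(r) = r*cos(3*r) - sin(3*r)/3.
Then F(pi/12) - F(0) = (sqrt(2)*(-4 + pi)/24) - (0) = sqrt(2)*(-4 + pi)/24.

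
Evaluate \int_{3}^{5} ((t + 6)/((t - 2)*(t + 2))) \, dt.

log(45/7)

Factor the denominator: t**2 - 4 = (t + 2)(t - 2).
Partial fractions: (t + 6)/((t - 2)*(t + 2)) = -1/(t + 2) + 2/(t - 2).
An antiderivative is F(t) = 2*log(t - 2) - log(t + 2).
Then F(5) - F(3) = (log(9/7)) - (-log(5)) = log(45/7).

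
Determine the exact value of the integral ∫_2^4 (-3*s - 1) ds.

-20

By the power rule, an antiderivative is F(s) = -3*s**2/2 - s.
Then F(4) - F(2) = (-28) - (-8) = -20.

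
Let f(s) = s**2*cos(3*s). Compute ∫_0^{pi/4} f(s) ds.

sqrt(2)*(-24*pi - 32 + 9*pi**2)/864

Integrate by parts twice (u = s^2, dv = cos(3*s) ds).
An antiderivative is F(s) = s**2*sin(3*s)/3 + 2*s*cos(3*s)/9 - 2*sin(3*s)/27.
Then F(pi/4) - F(0) = (sqrt(2)*(-24*pi - 32 + 9*pi**2)/864) - (0) = sqrt(2)*(-24*pi - 32 + 9*pi**2)/864.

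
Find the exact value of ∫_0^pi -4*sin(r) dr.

-8

An antiderivative is F(r) = 4*cos(r).
Then F(pi) - F(0) = (-4) - (4) = -8.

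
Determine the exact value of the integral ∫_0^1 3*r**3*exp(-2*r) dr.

9/8 - 57*exp(-2)/8

Integrate by parts 3 times (u = r^3, dv = 3*exp(-2*r) dr).
An antiderivative is F(r) = (-12*r**3 - 18*r**2 - 18*r - 9)*exp(-2*r)/8.
Then F(1) - F(0) = (-57*exp(-2)/8) - (-9/8) = 9/8 - 57*exp(-2)/8.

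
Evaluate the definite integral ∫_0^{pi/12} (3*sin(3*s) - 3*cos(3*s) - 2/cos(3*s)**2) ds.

An antiderivative is F(s) = -sin(3*s) - cos(3*s) - 2*tan(3*s)/3.
Then F(pi/12) - F(0) = (-sqrt(2) - 2/3) - (-1) = 1/3 - sqrt(2).

1/3 - sqrt(2)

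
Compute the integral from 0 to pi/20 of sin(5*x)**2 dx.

Use the identity sin^2(5*x) = (1 - cos(10*x))/2.
An antiderivative is F(x) = x/2 - sin(10*x)/20.
Then F(pi/20) - F(0) = (-1/20 + pi/40) - (0) = -1/20 + pi/40.

-1/20 + pi/40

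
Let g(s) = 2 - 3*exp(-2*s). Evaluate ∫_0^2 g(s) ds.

An antiderivative is F(s) = 2*s + 3*exp(-2*s)/2.
Then F(2) - F(0) = (3*exp(-4)/2 + 4) - (3/2) = 3*exp(-4)/2 + 5/2.

3*exp(-4)/2 + 5/2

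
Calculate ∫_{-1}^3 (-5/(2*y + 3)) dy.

-5*log(3)

An antiderivative is F(y) = -5*log(2*y + 3)/2.
Then F(3) - F(-1) = (-5*log(3)) - (0) = -5*log(3).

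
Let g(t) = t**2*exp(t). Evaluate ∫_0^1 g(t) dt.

Integrate by parts twice (u = t^2, dv = exp(t) dt).
An antiderivative is F(t) = (t**2 - 2*t + 2)*exp(t).
Then F(1) - F(0) = (E) - (2) = -2 + E.

-2 + E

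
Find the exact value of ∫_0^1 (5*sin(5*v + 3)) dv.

cos(3) - cos(8)

Let u = 5*v + 3, so du = 5 dv. When v = 0, u = 3; when v = 1, u = 8.
The integral becomes ∫ sin(u) du from 3 to 8, with antiderivative -cos(u).
Back in v: F(v) = -cos(5*v + 3).
Then F(1) - F(0) = (-cos(8)) - (-cos(3)) = cos(3) - cos(8).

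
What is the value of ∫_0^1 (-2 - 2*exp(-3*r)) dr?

An antiderivative is F(r) = -2*r + 2*exp(-3*r)/3.
Then F(1) - F(0) = (-2 + 2*exp(-3)/3) - (2/3) = -8/3 + 2*exp(-3)/3.

-8/3 + 2*exp(-3)/3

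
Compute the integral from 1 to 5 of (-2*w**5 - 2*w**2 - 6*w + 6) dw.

By the power rule, an antiderivative is F(w) = -w**6/3 - 2*w**3/3 - 3*w**2 + 6*w.
Then F(5) - F(1) = (-16010/3) - (2) = -16016/3.

-16016/3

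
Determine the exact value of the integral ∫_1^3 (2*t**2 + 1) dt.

58/3

By the power rule, an antiderivative is F(t) = 2*t**3/3 + t.
Then F(3) - F(1) = (21) - (5/3) = 58/3.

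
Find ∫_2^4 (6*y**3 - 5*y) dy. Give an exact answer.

By the power rule, an antiderivative is F(y) = 3*y**4/2 - 5*y**2/2.
Then F(4) - F(2) = (344) - (14) = 330.

330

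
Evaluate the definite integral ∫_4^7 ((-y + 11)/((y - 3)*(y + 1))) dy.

-5*log(2) + 3*log(5)

Factor the denominator: y**2 - 2*y - 3 = (y + 1)(y - 3).
Partial fractions: (-y + 11)/((y - 3)*(y + 1)) = -3/(y + 1) + 2/(y - 3).
An antiderivative is F(y) = 2*log(y - 3) - 3*log(y + 1).
Then F(7) - F(4) = (-log(32)) - (-3*log(5)) = -5*log(2) + 3*log(5).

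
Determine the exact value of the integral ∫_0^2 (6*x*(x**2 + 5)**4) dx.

167772/5

Let u = x**2 + 5, so du = 2*x dx. When x = 0, u = 5; when x = 2, u = 9.
The integral becomes 3·∫ u**4 du from 5 to 9, with antiderivative 3*u**5/5.
Back in x: F(x) = 3*(x**2 + 5)**5/5.
Then F(2) - F(0) = (177147/5) - (1875) = 167772/5.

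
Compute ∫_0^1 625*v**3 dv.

625/4

Let u = 5*v, so du = 5 dv. When v = 0, u = 0; when v = 1, u = 5.
The integral becomes ∫ u**3 du from 0 to 5, with antiderivative u**4/4.
Back in v: F(v) = 625*v**4/4.
Then F(1) - F(0) = (625/4) - (0) = 625/4.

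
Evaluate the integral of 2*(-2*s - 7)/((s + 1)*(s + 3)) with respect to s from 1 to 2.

-5*log(3) + log(5) + 3*log(2)

Factor the denominator: s**2 + 4*s + 3 = (s + 3)(s + 1).
Partial fractions: 2*(-2*s - 7)/((s + 1)*(s + 3)) = 1/(s + 3) - 5/(s + 1).
An antiderivative is F(s) = -5*log(s + 1) + log(s + 3).
Then F(2) - F(1) = (-5*log(3) + log(5)) - (-log(8)) = -5*log(3) + log(5) + 3*log(2).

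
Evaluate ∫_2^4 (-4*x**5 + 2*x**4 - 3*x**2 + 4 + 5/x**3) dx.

-374197/160

By the power rule, an antiderivative is F(x) = -2*x**6/3 + 2*x**5/5 - x**3 + 4*x - 5/(2*x**2).
Then F(4) - F(2) = (-1137227/480) - (-3659/120) = -374197/160.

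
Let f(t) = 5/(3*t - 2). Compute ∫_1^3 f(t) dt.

5*log(7)/3

An antiderivative is F(t) = 5*log(3*t - 2)/3.
Then F(3) - F(1) = (5*log(7)/3) - (0) = 5*log(7)/3.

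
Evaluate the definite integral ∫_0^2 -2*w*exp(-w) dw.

-2 + 6*exp(-2)

Integrate by parts once (u = w, dv = -2*exp(-w) dw).
An antiderivative is F(w) = (2*w + 2)*exp(-w).
Then F(2) - F(0) = (6*exp(-2)) - (2) = -2 + 6*exp(-2).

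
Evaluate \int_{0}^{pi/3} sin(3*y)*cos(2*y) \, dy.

Use the identity sin(3*y)cos(2*y) = [sin(5*y) + sin(y)]/2.
An antiderivative is F(y) = -cos(y)/2 - cos(5*y)/10.
Then F(pi/3) - F(0) = (-3/10) - (-3/5) = 3/10.

3/10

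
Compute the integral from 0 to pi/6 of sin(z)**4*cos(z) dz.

1/160

Let u = sin(z), so du = cos(z) dz. When z = 0, u = 0; when z = pi/6, u = 1/2.
The integral becomes ∫ u**4 du from 0 to 1/2, with antiderivative u**5/5.
Back in z: F(z) = sin(z)**5/5.
Then F(pi/6) - F(0) = (1/160) - (0) = 1/160.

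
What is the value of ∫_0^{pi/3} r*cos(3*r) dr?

Integrate by parts once (u = r, dv = cos(3*r) dr).
An antiderivative is F(r) = r*sin(3*r)/3 + cos(3*r)/9.
Then F(pi/3) - F(0) = (-1/9) - (1/9) = -2/9.

-2/9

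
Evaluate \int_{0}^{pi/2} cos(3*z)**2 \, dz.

Use the identity cos^2(3*z) = (1 + cos(6*z))/2.
An antiderivative is F(z) = z/2 + sin(6*z)/12.
Then F(pi/2) - F(0) = (pi/4) - (0) = pi/4.

pi/4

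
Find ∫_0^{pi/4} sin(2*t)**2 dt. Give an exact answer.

pi/8

Use the identity sin^2(2*t) = (1 - cos(4*t))/2.
An antiderivative is F(t) = t/2 - sin(4*t)/8.
Then F(pi/4) - F(0) = (pi/8) - (0) = pi/8.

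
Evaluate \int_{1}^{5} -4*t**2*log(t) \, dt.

496/9 - 500*log(5)/3

Integrate by parts once (u = ln t, dv = -4*t**2 dt).
An antiderivative is F(t) = -4*t**3*(3*log(t) - 1)/9.
Then F(5) - F(1) = (500/9 - 500*log(5)/3) - (4/9) = 496/9 - 500*log(5)/3.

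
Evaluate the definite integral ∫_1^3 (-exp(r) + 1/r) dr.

-exp(3) + log(3) + exp(1)

An antiderivative is F(r) = -exp(r) + log(r).
Then F(3) - F(1) = (-exp(3) + log(3)) - (-exp(1)) = -exp(3) + log(3) + exp(1).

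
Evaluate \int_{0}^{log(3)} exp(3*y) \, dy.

Let u = exp(y), so du = exp(y) dy. When y = 0, u = 1; when y = log(3), u = 3.
The integral becomes ∫ u**2 du from 1 to 3, with antiderivative u**3/3.
Back in y: F(y) = exp(3*y)/3.
Then F(log(3)) - F(0) = (9) - (1/3) = 26/3.

26/3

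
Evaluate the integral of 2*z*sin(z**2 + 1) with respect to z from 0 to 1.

Let u = z**2 + 1, so du = 2*z dz. When z = 0, u = 1; when z = 1, u = 2.
The integral becomes ∫ sin(u) du from 1 to 2, with antiderivative -cos(u).
Back in z: F(z) = -cos(z**2 + 1).
Then F(1) - F(0) = (-cos(2)) - (-cos(1)) = -cos(2) + cos(1).

-cos(2) + cos(1)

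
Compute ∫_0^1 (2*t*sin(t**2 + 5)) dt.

Let u = t**2 + 5, so du = 2*t dt. When t = 0, u = 5; when t = 1, u = 6.
The integral becomes ∫ sin(u) du from 5 to 6, with antiderivative -cos(u).
Back in t: F(t) = -cos(t**2 + 5).
Then F(1) - F(0) = (-cos(6)) - (-cos(5)) = -cos(6) + cos(5).

-cos(6) + cos(5)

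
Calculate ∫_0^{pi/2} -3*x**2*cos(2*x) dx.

Integrate by parts twice (u = x^2, dv = -3*cos(2*x) dx).
An antiderivative is F(x) = -3*x**2*sin(2*x)/2 - 3*x*cos(2*x)/2 + 3*sin(2*x)/4.
Then F(pi/2) - F(0) = (3*pi/4) - (0) = 3*pi/4.

3*pi/4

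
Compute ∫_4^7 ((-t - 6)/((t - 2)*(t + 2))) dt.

log(6/25)

Factor the denominator: t**2 - 4 = (t + 2)(t - 2).
Partial fractions: (-t - 6)/((t - 2)*(t + 2)) = 1/(t + 2) - 2/(t - 2).
An antiderivative is F(t) = -2*log(t - 2) + log(t + 2).
Then F(7) - F(4) = (log(9/25)) - (log(3/2)) = log(6/25).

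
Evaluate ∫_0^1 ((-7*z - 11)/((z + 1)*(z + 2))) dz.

-log(54)

Factor the denominator: z**2 + 3*z + 2 = (z + 2)(z + 1).
Partial fractions: (-7*z - 11)/((z + 1)*(z + 2)) = -3/(z + 2) - 4/(z + 1).
An antiderivative is F(z) = -4*log(z + 1) - 3*log(z + 2).
Then F(1) - F(0) = (-3*log(3) - 4*log(2)) - (-log(8)) = -log(54).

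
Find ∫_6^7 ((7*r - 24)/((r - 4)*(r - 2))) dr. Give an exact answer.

Factor the denominator: r**2 - 6*r + 8 = (r - 2)(r - 4).
Partial fractions: (7*r - 24)/((r - 4)*(r - 2)) = 5/(r - 2) + 2/(r - 4).
An antiderivative is F(r) = 2*log(r - 4) + 5*log(r - 2).
Then F(7) - F(6) = (2*log(3) + 5*log(5)) - (12*log(2)) = -12*log(2) + 2*log(3) + 5*log(5).

-12*log(2) + 2*log(3) + 5*log(5)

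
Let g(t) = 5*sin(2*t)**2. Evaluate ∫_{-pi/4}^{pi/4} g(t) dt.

Use the identity sin^2(2*t) = (1 - cos(4*t))/2.
An antiderivative is F(t) = 5*t/2 - 5*sin(4*t)/8.
Then F(pi/4) - F(-pi/4) = (5*pi/8) - (-5*pi/8) = 5*pi/4.

5*pi/4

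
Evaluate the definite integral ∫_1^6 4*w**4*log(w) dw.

Integrate by parts once (u = ln w, dv = 4*w**4 dw).
An antiderivative is F(w) = 4*w**5*(5*log(w) - 1)/25.
Then F(6) - F(1) = (-31104/25 + 31104*log(6)/5) - (-4/25) = -1244 + 31104*log(6)/5.

-1244 + 31104*log(6)/5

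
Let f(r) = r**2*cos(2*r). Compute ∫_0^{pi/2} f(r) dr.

-pi/4

Integrate by parts twice (u = r^2, dv = cos(2*r) dr).
An antiderivative is F(r) = r**2*sin(2*r)/2 + r*cos(2*r)/2 - sin(2*r)/4.
Then F(pi/2) - F(0) = (-pi/4) - (0) = -pi/4.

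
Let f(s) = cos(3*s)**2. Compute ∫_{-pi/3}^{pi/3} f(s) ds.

pi/3

Use the identity cos^2(3*s) = (1 + cos(6*s))/2.
An antiderivative is F(s) = s/2 + sin(6*s)/12.
Then F(pi/3) - F(-pi/3) = (pi/6) - (-pi/6) = pi/3.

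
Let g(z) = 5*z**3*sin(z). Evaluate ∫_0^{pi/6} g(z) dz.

-15 - 5*sqrt(3)*pi**3/432 + 5*pi**2/24 + 5*sqrt(3)*pi/2

Integrate by parts 3 times (u = z^3, dv = 5*sin(z) dz).
An antiderivative is F(z) = -5*z**3*cos(z) + 15*z**2*sin(z) + 30*z*cos(z) - 30*sin(z).
Then F(pi/6) - F(0) = (-15 - 5*sqrt(3)*pi**3/432 + 5*pi**2/24 + 5*sqrt(3)*pi/2) - (0) = -15 - 5*sqrt(3)*pi**3/432 + 5*pi**2/24 + 5*sqrt(3)*pi/2.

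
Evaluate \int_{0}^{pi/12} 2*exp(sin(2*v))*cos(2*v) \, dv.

Let u = sin(2*v), so du = 2*cos(2*v) dv. When v = 0, u = 0; when v = pi/12, u = 1/2.
The integral becomes ∫ exp(u) du from 0 to 1/2, with antiderivative exp(u).
Back in v: F(v) = exp(sin(2*v)).
Then F(pi/12) - F(0) = (exp(1/2)) - (1) = -1 + exp(1/2).

-1 + exp(1/2)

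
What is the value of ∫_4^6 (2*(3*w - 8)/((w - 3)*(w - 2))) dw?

Factor the denominator: w**2 - 5*w + 6 = (w - 2)(w - 3).
Partial fractions: 2*(3*w - 8)/((w - 3)*(w - 2)) = 4/(w - 2) + 2/(w - 3).
An antiderivative is F(w) = 2*log(w - 3) + 4*log(w - 2).
Then F(6) - F(4) = (2*log(3) + 8*log(2)) - (log(16)) = 2*log(3) + 4*log(2).

2*log(3) + 4*log(2)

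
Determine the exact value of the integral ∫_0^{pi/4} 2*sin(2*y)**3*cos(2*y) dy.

1/4

Let u = sin(2*y), so du = 2*cos(2*y) dy. When y = 0, u = 0; when y = pi/4, u = 1.
The integral becomes ∫ u**3 du from 0 to 1, with antiderivative u**4/4.
Back in y: F(y) = sin(2*y)**4/4.
Then F(pi/4) - F(0) = (1/4) - (0) = 1/4.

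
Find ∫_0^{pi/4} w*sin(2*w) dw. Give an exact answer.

1/4

Integrate by parts once (u = w, dv = sin(2*w) dw).
An antiderivative is F(w) = -w*cos(2*w)/2 + sin(2*w)/4.
Then F(pi/4) - F(0) = (1/4) - (0) = 1/4.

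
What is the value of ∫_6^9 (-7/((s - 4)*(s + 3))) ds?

log(8/15)

Factor the denominator: s**2 - s - 12 = (s + 3)(s - 4).
Partial fractions: -7/((s - 4)*(s + 3)) = 1/(s + 3) - 1/(s - 4).
An antiderivative is F(s) = -log(s - 4) + log(s + 3).
Then F(9) - F(6) = (log(12/5)) - (log(9/2)) = log(8/15).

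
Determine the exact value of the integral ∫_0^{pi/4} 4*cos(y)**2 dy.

Use the identity cos^2(y) = (1 + cos(2*y))/2.
An antiderivative is F(y) = 2*y + sin(2*y).
Then F(pi/4) - F(0) = (1 + pi/2) - (0) = 1 + pi/2.

1 + pi/2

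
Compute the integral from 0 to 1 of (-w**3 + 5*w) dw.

By the power rule, an antiderivative is F(w) = -w**4/4 + 5*w**2/2.
Then F(1) - F(0) = (9/4) - (0) = 9/4.

9/4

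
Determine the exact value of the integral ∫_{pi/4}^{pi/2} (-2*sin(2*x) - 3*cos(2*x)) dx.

An antiderivative is F(x) = -3*sin(2*x)/2 + cos(2*x).
Then F(pi/2) - F(pi/4) = (-1) - (-3/2) = 1/2.

1/2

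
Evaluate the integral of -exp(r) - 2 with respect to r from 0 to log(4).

An antiderivative is F(r) = -2*r - exp(r).
Then F(log(4)) - F(0) = (-4 - 4*log(2)) - (-1) = -3 - log(16).

-3 - log(16)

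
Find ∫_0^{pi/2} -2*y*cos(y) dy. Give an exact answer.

2 - pi

Integrate by parts once (u = y, dv = -2*cos(y) dy).
An antiderivative is F(y) = -2*y*sin(y) - 2*cos(y).
Then F(pi/2) - F(0) = (-pi) - (-2) = 2 - pi.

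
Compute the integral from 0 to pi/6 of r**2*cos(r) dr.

Integrate by parts twice (u = r^2, dv = cos(r) dr).
An antiderivative is F(r) = r**2*sin(r) + 2*r*cos(r) - 2*sin(r).
Then F(pi/6) - F(0) = (-1 + pi**2/72 + sqrt(3)*pi/6) - (0) = -1 + pi**2/72 + sqrt(3)*pi/6.

-1 + pi**2/72 + sqrt(3)*pi/6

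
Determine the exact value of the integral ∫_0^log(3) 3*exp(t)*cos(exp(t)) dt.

-3*sin(1) + 3*sin(3)

Let u = exp(t), so du = exp(t) dt. When t = 0, u = 1; when t = log(3), u = 3.
The integral becomes 3·∫ cos(u) du from 1 to 3, with antiderivative 3*sin(u).
Back in t: F(t) = 3*sin(exp(t)).
Then F(log(3)) - F(0) = (3*sin(3)) - (3*sin(1)) = -3*sin(1) + 3*sin(3).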